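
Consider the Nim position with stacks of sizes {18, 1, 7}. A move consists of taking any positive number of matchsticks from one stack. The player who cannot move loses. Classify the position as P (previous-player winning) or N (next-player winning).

N-position

Compute the nim-sum pairwise:
18 XOR 1 = 19
19 XOR 7 = 20
The nim-sum is 20 ≠ 0, so this is an N-position: the player to move can win.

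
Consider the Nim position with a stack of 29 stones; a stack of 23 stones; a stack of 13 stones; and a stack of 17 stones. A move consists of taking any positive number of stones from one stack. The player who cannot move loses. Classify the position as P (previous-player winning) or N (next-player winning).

N-position

In binary:
  11101  (29)
  10111  (23)
  01101  (13)
  10001  (17)
  -----
  10110  (22)
The nim-sum is 22 ≠ 0, so this is an N-position: the player to move can win.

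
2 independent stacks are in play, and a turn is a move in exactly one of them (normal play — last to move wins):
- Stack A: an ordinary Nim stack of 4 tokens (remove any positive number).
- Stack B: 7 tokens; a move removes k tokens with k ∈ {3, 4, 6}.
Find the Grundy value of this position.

Stack A is a plain Nim stack of size 4, so its Grundy value is 4.
Build the Grundy sequence for stack B with g(k) = mex{g(k−s) : s ∈ {3, 4, 6}, s ≤ k}:
k:     0  1  2  3  4  5  6  7
g(k):  0  0  0  1  1  1  2  2
So g(7) = 2.
By the Sprague-Grundy theorem, the Grundy value of a sum of independent games is the XOR of the component values.
Combined value = 4 ⊕ 2 = 6.

6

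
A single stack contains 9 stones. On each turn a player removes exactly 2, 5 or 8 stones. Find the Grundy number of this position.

Grundy values for subtraction set {2, 5, 8}:
g(0) = mex{} = 0
g(1) = mex{} = 0
g(2) = mex{0} = 1
g(3) = mex{0} = 1
g(4) = mex{1} = 0
g(5) = mex{0,1} = 2
g(6) = mex{0} = 1
g(7) = mex{1,2} = 0
g(8) = mex{0,1} = 2
g(9) = mex{0} = 1
So g(9) = 1.

1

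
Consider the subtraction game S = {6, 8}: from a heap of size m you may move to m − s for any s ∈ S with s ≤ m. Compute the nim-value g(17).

Grundy values for subtraction set {6, 8}:
k:     0  1  2  3  4  5  6  7  8  9 10 11 12 13 14 15 16 17
g(k):  0  0  0  0  0  0  1  1  1  1  1  1  2  2  0  0  0  0
So g(17) = 0.

0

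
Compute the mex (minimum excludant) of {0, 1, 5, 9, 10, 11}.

The values 0, 1 are all present; 2 is the first non-negative integer missing from the set.

2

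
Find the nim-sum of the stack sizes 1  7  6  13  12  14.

15

Nim-sum: 1 XOR 7 XOR 6 XOR 13 XOR 12 XOR 14 = 15.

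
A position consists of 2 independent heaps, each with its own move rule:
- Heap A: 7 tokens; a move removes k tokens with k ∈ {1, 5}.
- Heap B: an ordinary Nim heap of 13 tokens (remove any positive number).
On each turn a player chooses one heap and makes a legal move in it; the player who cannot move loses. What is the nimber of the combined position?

12

Build the Grundy sequence for heap A with g(k) = mex{g(k−s) : s ∈ {1, 5}, s ≤ k}:
k:     0  1  2  3  4  5  6  7
g(k):  0  1  0  1  0  1  0  1
So g(7) = 1.
Heap B is a plain Nim heap of size 13, so its Grundy value is 13.
The value of a disjunctive sum is the nim-sum of the parts.
Combined value = 1 ⊕ 13 = 12.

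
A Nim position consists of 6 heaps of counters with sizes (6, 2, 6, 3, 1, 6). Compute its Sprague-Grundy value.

6

Write each in binary and XOR column by column:
  110  (6)
  010  (2)
  110  (6)
  011  (3)
  001  (1)
  110  (6)
  ---
  110  (6)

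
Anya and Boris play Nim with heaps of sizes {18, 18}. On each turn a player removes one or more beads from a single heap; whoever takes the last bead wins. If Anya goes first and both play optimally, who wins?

Compute the nim-sum pairwise:
18 ⊕ 18 = 0
The nim-sum is 0, so this is a P-position: the player to move is in a losing position under optimal play; Anya is about to move from it and so loses — Boris wins.

Boris wins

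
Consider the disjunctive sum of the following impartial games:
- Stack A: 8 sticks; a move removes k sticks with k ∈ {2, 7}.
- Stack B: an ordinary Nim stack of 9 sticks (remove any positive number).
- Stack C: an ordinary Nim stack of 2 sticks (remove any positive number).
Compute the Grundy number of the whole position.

9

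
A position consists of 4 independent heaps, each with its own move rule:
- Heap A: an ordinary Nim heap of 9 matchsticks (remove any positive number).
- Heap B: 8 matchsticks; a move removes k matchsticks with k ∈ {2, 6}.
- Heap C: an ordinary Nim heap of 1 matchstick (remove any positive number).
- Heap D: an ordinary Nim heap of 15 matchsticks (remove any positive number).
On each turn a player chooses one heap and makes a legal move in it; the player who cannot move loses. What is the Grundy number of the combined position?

7

Heap A is a plain Nim heap of size 9, so its Grundy value is 9.
For heap B, compute g(0), g(1), … with moves {2, 6}:
g(0) = mex{} = 0
g(1) = mex{} = 0
g(2) = mex{0} = 1
g(3) = mex{0} = 1
g(4) = mex{1} = 0
g(5) = mex{1} = 0
g(6) = mex{0} = 1
g(7) = mex{0} = 1
g(8) = mex{1} = 0
So g(8) = 0.
Heap C is a plain Nim heap of size 1, so its Grundy value is 1.
Heap D is a plain Nim heap of size 15, so its Grundy value is 15.
The value of a disjunctive sum is the nim-sum of the parts.
Combined value = 9 ⊕ 0 ⊕ 1 ⊕ 15 = 7.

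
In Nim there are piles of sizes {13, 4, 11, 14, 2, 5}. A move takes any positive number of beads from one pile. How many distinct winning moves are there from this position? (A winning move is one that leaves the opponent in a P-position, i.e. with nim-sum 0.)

3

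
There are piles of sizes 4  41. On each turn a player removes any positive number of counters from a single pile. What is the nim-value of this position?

Nim-sum: 4 ^ 41 = 45.

45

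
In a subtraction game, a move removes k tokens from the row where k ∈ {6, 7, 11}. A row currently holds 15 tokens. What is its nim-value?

Grundy values for subtraction set {6, 7, 11}:
k:     0  1  2  3  4  5  6  7  8  9 10 11 12 13 14 15
g(k):  0  0  0  0  0  0  1  1  1  1  1  1  2  2  2  2
So g(15) = 2.

2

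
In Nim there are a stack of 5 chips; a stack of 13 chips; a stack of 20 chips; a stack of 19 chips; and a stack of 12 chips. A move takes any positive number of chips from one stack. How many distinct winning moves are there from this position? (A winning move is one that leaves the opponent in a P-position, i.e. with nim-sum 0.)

Nim-sum: 5 ⊕ 13 ⊕ 20 ⊕ 19 ⊕ 12 = 3.
The overall nim-sum is X = 3. A stack of size p has a winning move iff p XOR X < p (reduce it to p XOR X).
  5: 5 XOR 3 = 6 ≥ 5 — no move.
  13: 13 XOR 3 = 14 ≥ 13 — no move.
  20: 20 XOR 3 = 23 ≥ 20 — no move.
  19: 19 XOR 3 = 16 < 19 — winning move (to 16).
  12: 12 XOR 3 = 15 ≥ 12 — no move.
That gives 1 winning move.

1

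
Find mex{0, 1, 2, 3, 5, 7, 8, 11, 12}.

4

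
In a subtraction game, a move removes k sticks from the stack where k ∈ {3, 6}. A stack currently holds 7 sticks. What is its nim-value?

Build the Grundy sequence with g(k) = mex{g(k−s) : s ∈ {3, 6}, s ≤ k}:
k:     0  1  2  3  4  5  6  7
g(k):  0  0  0  1  1  1  2  2
So g(7) = 2.

2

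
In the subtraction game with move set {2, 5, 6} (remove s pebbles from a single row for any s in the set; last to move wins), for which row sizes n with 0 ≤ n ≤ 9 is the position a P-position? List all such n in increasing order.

Grundy values for subtraction set {2, 5, 6}:
g(0) = mex{} = 0
g(1) = mex{} = 0
g(2) = mex{0} = 1
g(3) = mex{0} = 1
g(4) = mex{1} = 0
g(5) = mex{0,1} = 2
g(6) = mex{0} = 1
g(7) = mex{0,1,2} = 3
g(8) = mex{1} = 0
g(9) = mex{0,1,3} = 2
The P-positions (g = 0) in 0..9 are 0, 1, 4, 8.

0, 1, 4, 8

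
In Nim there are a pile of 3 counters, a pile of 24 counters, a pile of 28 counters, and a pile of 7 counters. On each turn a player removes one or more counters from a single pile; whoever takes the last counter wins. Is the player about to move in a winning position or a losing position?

Losing position

Nim-sum: 3 ^ 24 ^ 28 ^ 7 = 0.
The nim-sum is 0, so this is a P-position: the player to move is in a losing position under optimal play.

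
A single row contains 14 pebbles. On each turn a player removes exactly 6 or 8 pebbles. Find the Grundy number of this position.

0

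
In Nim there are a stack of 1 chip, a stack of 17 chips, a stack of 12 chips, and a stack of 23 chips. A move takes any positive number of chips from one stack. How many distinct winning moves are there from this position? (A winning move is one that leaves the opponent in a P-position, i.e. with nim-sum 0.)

Compute the nim-sum pairwise:
1 ^ 17 = 16
16 ^ 12 = 28
28 ^ 23 = 11
The overall nim-sum is X = 11. A stack of size p has a winning move iff p XOR X < p (reduce it to p XOR X).
  1: 1 XOR 11 = 10 ≥ 1 — no move.
  17: 17 XOR 11 = 26 ≥ 17 — no move.
  12: 12 XOR 11 = 7 < 12 — winning move (to 7).
  23: 23 XOR 11 = 28 ≥ 23 — no move.
That gives 1 winning move.

1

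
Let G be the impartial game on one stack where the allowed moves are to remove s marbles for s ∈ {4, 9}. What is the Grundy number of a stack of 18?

Build the Grundy sequence with g(k) = mex{g(k−s) : s ∈ {4, 9}, s ≤ k}:
k:     0  1  2  3  4  5  6  7  8  9 10 11 12 13 14 15 16 17 18
g(k):  0  0  0  0  1  1  1  1  0  2  2  2  1  0  0  0  0  1  1
So g(18) = 1.

1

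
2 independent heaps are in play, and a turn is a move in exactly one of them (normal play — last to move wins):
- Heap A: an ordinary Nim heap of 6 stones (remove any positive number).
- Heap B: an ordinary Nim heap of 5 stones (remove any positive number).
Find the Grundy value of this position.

3

Heap A is a plain Nim heap of size 6, so its Grundy value is 6.
Heap B is a plain Nim heap of size 5, so its Grundy value is 5.
The value of a disjunctive sum is the nim-sum of the parts.
Combined value = 6 XOR 5 = 3.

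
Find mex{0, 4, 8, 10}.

0 is in the set but 1 is not, so the mex is 1.

1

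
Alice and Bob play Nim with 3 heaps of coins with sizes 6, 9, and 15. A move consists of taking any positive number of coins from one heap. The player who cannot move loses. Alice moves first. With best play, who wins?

Bob wins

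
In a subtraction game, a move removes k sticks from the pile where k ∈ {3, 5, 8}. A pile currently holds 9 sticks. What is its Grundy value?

3

Grundy values for subtraction set {3, 5, 8}:
k:     0  1  2  3  4  5  6  7  8  9
g(k):  0  0  0  1  1  1  2  2  2  3
So g(9) = 3.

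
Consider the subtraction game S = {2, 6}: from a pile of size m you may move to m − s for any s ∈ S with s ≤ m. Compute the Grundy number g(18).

Build the Grundy sequence with g(k) = mex{g(k−s) : s ∈ {2, 6}, s ≤ k}:
k:     0  1  2  3  4  5  6  7  8  9 10 11 12 13 14 15 16 17 18
g(k):  0  0  1  1  0  0  1  1  0  0  1  1  0  0  1  1  0  0  1
So g(18) = 1.

1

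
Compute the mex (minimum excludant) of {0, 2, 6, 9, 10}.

0 is in the set but 1 is not, so the mex is 1.

1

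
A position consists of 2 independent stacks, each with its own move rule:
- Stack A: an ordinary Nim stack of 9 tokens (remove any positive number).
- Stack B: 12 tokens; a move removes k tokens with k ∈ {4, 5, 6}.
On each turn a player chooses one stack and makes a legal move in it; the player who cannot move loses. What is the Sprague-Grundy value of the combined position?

9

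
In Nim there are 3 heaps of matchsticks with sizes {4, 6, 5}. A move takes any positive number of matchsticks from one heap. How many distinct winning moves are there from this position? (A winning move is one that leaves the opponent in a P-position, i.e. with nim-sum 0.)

Compute the nim-sum pairwise:
4 ^ 6 = 2
2 ^ 5 = 7
The overall nim-sum is X = 7. A heap of size p has a winning move iff p XOR X < p (reduce it to p XOR X).
  4: 4 XOR 7 = 3 < 4 — winning move (to 3).
  6: 6 XOR 7 = 1 < 6 — winning move (to 1).
  5: 5 XOR 7 = 2 < 5 — winning move (to 2).
That gives 3 winning moves.

3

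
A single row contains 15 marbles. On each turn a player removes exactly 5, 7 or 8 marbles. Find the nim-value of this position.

Compute g(0), g(1), … for moves {5, 7, 8}:
k:     0  1  2  3  4  5  6  7  8  9 10 11 12 13 14 15
g(k):  0  0  0  0  0  1  1  1  1  1  2  2  2  0  0  0
So g(15) = 0.

0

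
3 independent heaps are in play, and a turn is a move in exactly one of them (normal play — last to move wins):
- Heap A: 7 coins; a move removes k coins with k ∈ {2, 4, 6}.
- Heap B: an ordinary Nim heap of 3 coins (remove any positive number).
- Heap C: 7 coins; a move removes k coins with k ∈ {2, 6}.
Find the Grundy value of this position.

Grundy values for heap A (subtraction set {2, 4, 6}):
g(0) = mex{} = 0
g(1) = mex{} = 0
g(2) = mex{0} = 1
g(3) = mex{0} = 1
g(4) = mex{0,1} = 2
g(5) = mex{0,1} = 2
g(6) = mex{0,1,2} = 3
g(7) = mex{0,1,2} = 3
So g(7) = 3.
Heap B is a plain Nim heap of size 3, so its Grundy value is 3.
Build the Grundy sequence for heap C with g(k) = mex{g(k−s) : s ∈ {2, 6}, s ≤ k}:
g(0) = mex{} = 0
g(1) = mex{} = 0
g(2) = mex{0} = 1
g(3) = mex{0} = 1
g(4) = mex{1} = 0
g(5) = mex{1} = 0
g(6) = mex{0} = 1
g(7) = mex{0} = 1
So g(7) = 1.
The value of a disjunctive sum is the nim-sum of the parts.
Combined value = 3 ⊕ 3 ⊕ 1 = 1.

1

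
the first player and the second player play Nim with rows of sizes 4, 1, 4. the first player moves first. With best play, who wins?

the first player wins

Nim-sum: 4 ^ 1 ^ 4 = 1.
The nim-sum is 1 ≠ 0, so this is an N-position: the player to move can win; the first player has a winning move.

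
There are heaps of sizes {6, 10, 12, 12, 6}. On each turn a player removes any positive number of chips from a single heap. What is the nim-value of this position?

10

Compute the nim-sum pairwise:
6 ⊕ 10 = 12
12 ⊕ 12 = 0
0 ⊕ 12 = 12
12 ⊕ 6 = 10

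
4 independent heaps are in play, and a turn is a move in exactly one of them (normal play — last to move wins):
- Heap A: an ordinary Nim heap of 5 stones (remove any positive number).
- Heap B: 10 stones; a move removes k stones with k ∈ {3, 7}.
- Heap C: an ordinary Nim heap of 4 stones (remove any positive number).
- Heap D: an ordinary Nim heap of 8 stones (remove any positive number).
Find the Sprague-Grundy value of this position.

9

Heap A is a plain Nim heap of size 5, so its Grundy value is 5.
Build the Grundy sequence for heap B with g(k) = mex{g(k−s) : s ∈ {3, 7}, s ≤ k}:
g(0) = mex{} = 0
g(1) = mex{} = 0
g(2) = mex{} = 0
g(3) = mex{0} = 1
g(4) = mex{0} = 1
g(5) = mex{0} = 1
g(6) = mex{1} = 0
g(7) = mex{0,1} = 2
g(8) = mex{0,1} = 2
g(9) = mex{0} = 1
g(10) = mex{1,2} = 0
So g(10) = 0.
Heap C is a plain Nim heap of size 4, so its Grundy value is 4.
Heap D is a plain Nim heap of size 8, so its Grundy value is 8.
By the Sprague-Grundy theorem, the Grundy value of a sum of independent games is the XOR of the component values.
Combined value = 5 ⊕ 0 ⊕ 4 ⊕ 8 = 9.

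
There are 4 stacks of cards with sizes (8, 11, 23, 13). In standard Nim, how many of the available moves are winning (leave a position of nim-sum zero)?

1

Compute the nim-sum pairwise:
8 XOR 11 = 3
3 XOR 23 = 20
20 XOR 13 = 25
The overall nim-sum is X = 25. A stack of size p has a winning move iff p XOR X < p (reduce it to p XOR X).
  8: 8 XOR 25 = 17 ≥ 8 — no move.
  11: 11 XOR 25 = 18 ≥ 11 — no move.
  23: 23 XOR 25 = 14 < 23 — winning move (to 14).
  13: 13 XOR 25 = 20 ≥ 13 — no move.
That gives 1 winning move.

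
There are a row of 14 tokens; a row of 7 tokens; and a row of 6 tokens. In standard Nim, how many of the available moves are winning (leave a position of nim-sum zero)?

1

Compute the nim-sum pairwise:
14 ⊕ 7 = 9
9 ⊕ 6 = 15
The overall nim-sum is X = 15. A row of size p has a winning move iff p XOR X < p (reduce it to p XOR X).
  14: 14 XOR 15 = 1 < 14 — winning move (to 1).
  7: 7 XOR 15 = 8 ≥ 7 — no move.
  6: 6 XOR 15 = 9 ≥ 6 — no move.
That gives 1 winning move.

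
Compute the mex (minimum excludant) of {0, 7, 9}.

0 is in the set but 1 is not, so the mex is 1.

1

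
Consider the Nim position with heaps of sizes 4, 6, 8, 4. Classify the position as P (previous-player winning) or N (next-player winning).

N-position

In binary:
  0100  (4)
  0110  (6)
  1000  (8)
  0100  (4)
  ----
  1110  (14)
The nim-sum is 14 ≠ 0, so this is an N-position: the player to move can win.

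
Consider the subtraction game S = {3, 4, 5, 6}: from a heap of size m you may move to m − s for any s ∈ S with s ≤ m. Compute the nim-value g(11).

0

Grundy values for subtraction set {3, 4, 5, 6}:
g(0) = mex{} = 0
g(1) = mex{} = 0
g(2) = mex{} = 0
g(3) = mex{0} = 1
g(4) = mex{0} = 1
g(5) = mex{0} = 1
g(6) = mex{0,1} = 2
g(7) = mex{0,1} = 2
g(8) = mex{0,1} = 2
g(9) = mex{1,2} = 0
g(10) = mex{1,2} = 0
g(11) = mex{1,2} = 0
So g(11) = 0.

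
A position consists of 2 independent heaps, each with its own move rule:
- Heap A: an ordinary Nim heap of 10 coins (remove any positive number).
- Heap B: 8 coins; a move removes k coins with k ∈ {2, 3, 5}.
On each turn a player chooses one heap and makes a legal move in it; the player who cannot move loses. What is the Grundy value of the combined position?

Heap A is a plain Nim heap of size 10, so its Grundy value is 10.
Grundy values for heap B (subtraction set {2, 3, 5}):
k:     0  1  2  3  4  5  6  7  8
g(k):  0  0  1  1  2  2  3  0  0
So g(8) = 0.
By the Sprague-Grundy theorem, the Grundy value of a sum of independent games is the XOR of the component values.
Combined value = 10 ⊕ 0 = 10.

10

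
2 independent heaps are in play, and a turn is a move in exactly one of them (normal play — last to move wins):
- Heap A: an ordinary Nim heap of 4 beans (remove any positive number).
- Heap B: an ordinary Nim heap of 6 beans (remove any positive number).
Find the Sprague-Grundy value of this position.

2

Heap A is a plain Nim heap of size 4, so its Grundy value is 4.
Heap B is a plain Nim heap of size 6, so its Grundy value is 6.
The value of a disjunctive sum is the nim-sum of the parts.
Combined value = 4 ⊕ 6 = 2.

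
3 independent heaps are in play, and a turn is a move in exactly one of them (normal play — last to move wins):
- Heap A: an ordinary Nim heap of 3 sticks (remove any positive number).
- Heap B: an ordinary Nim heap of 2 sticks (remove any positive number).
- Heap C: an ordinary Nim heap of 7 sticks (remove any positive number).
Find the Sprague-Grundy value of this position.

6

Heap A is a plain Nim heap of size 3, so its Grundy value is 3.
Heap B is a plain Nim heap of size 2, so its Grundy value is 2.
Heap C is a plain Nim heap of size 7, so its Grundy value is 7.
The value of a disjunctive sum is the nim-sum of the parts.
Combined value = 3 XOR 2 XOR 7 = 6.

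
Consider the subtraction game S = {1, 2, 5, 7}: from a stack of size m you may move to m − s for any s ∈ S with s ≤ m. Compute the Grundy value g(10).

Build the Grundy sequence with g(k) = mex{g(k−s) : s ∈ {1, 2, 5, 7}, s ≤ k}:
g(0) = mex{} = 0
g(1) = mex{0} = 1
g(2) = mex{0,1} = 2
g(3) = mex{1,2} = 0
g(4) = mex{0,2} = 1
g(5) = mex{0,1} = 2
g(6) = mex{1,2} = 0
g(7) = mex{0,2} = 1
g(8) = mex{0,1} = 2
g(9) = mex{1,2} = 0
g(10) = mex{0,2} = 1
So g(10) = 1.

1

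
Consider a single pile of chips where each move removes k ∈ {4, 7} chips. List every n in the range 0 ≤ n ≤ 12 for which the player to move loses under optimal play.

Grundy values for subtraction set {4, 7}:
k:     0  1  2  3  4  5  6  7  8  9 10 11 12
g(k):  0  0  0  0  1  1  1  1  2  2  2  0  0
The P-positions (g = 0) in 0..12 are 0, 1, 2, 3, 11, 12.

0, 1, 2, 3, 11, 12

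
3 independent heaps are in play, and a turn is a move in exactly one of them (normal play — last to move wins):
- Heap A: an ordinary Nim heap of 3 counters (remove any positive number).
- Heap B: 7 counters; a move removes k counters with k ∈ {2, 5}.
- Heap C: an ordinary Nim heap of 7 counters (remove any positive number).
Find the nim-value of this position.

4

Heap A is a plain Nim heap of size 3, so its Grundy value is 3.
Grundy values for heap B (subtraction set {2, 5}):
k:     0  1  2  3  4  5  6  7
g(k):  0  0  1  1  0  2  1  0
So g(7) = 0.
Heap C is a plain Nim heap of size 7, so its Grundy value is 7.
By the Sprague-Grundy theorem, the Grundy value of a sum of independent games is the XOR of the component values.
Combined value = 3 ⊕ 0 ⊕ 7 = 4.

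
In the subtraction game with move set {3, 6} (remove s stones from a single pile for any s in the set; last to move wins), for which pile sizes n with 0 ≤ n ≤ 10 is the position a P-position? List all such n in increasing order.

Compute g(0), g(1), … for moves {3, 6}:
g(0) = mex{} = 0
g(1) = mex{} = 0
g(2) = mex{} = 0
g(3) = mex{0} = 1
g(4) = mex{0} = 1
g(5) = mex{0} = 1
g(6) = mex{0,1} = 2
g(7) = mex{0,1} = 2
g(8) = mex{0,1} = 2
g(9) = mex{1,2} = 0
g(10) = mex{1,2} = 0
The P-positions (g = 0) in 0..10 are 0, 1, 2, 9, 10.

0, 1, 2, 9, 10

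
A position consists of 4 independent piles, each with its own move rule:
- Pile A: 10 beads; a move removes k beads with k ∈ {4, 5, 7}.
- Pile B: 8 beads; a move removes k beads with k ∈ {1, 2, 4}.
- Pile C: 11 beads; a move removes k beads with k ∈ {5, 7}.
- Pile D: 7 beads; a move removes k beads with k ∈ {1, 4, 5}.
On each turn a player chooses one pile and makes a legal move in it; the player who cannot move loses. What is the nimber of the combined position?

Grundy values for pile A (subtraction set {4, 5, 7}):
k:     0  1  2  3  4  5  6  7  8  9 10
g(k):  0  0  0  0  1  1  1  1  2  2  2
So g(10) = 2.
Build the Grundy sequence for pile B with g(k) = mex{g(k−s) : s ∈ {1, 2, 4}, s ≤ k}:
k:     0  1  2  3  4  5  6  7  8
g(k):  0  1  2  0  1  2  0  1  2
So g(8) = 2.
For pile C, compute g(0), g(1), … with moves {5, 7}:
k:     0  1  2  3  4  5  6  7  8  9 10 11
g(k):  0  0  0  0  0  1  1  1  1  1  2  2
So g(11) = 2.
Grundy values for pile D (subtraction set {1, 4, 5}):
k:     0  1  2  3  4  5  6  7
g(k):  0  1  0  1  2  3  2  3
So g(7) = 3.
The value of a disjunctive sum is the nim-sum of the parts.
Combined value = 2 ⊕ 2 ⊕ 2 ⊕ 3 = 1.

1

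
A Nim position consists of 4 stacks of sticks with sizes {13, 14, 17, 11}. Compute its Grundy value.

25

Compute the nim-sum pairwise:
13 XOR 14 = 3
3 XOR 17 = 18
18 XOR 11 = 25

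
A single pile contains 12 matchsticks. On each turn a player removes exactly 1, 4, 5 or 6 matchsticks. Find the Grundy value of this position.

1

Compute g(0), g(1), … for moves {1, 4, 5, 6}:
k:     0  1  2  3  4  5  6  7  8  9 10 11 12
g(k):  0  1  0  1  2  3  2  3  4  0  1  0  1
So g(12) = 1.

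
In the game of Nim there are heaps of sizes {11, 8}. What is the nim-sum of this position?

3

Bitwise XOR of the heap sizes:
  1011  (11)
  1000  (8)
  ----
  0011  (3)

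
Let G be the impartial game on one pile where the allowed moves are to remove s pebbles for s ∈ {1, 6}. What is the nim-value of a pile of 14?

Grundy values for subtraction set {1, 6}:
k:     0  1  2  3  4  5  6  7  8  9 10 11 12 13 14
g(k):  0  1  0  1  0  1  2  0  1  0  1  0  1  2  0
So g(14) = 0.

0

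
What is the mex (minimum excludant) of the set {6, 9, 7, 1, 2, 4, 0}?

The values 0, 1, 2 are all present; 3 is the first non-negative integer missing from the set.

3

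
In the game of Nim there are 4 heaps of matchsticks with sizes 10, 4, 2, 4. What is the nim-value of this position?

Nim-sum: 10 ⊕ 4 ⊕ 2 ⊕ 4 = 8.

8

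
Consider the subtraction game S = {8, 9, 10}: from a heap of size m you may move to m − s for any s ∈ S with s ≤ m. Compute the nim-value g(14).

1

Grundy values for subtraction set {8, 9, 10}:
g(0) = mex{} = 0
g(1) = mex{} = 0
g(2) = mex{} = 0
g(3) = mex{} = 0
g(4) = mex{} = 0
g(5) = mex{} = 0
g(6) = mex{} = 0
g(7) = mex{} = 0
g(8) = mex{0} = 1
g(9) = mex{0} = 1
g(10) = mex{0} = 1
g(11) = mex{0} = 1
g(12) = mex{0} = 1
g(13) = mex{0} = 1
g(14) = mex{0} = 1
So g(14) = 1.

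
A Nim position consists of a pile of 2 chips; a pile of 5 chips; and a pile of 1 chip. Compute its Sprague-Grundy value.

6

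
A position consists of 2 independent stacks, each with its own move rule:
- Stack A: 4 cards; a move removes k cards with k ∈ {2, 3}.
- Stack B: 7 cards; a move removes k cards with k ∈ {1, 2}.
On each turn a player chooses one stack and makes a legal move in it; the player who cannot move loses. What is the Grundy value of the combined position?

Grundy values for stack A (subtraction set {2, 3}):
g(0) = mex{} = 0
g(1) = mex{} = 0
g(2) = mex{0} = 1
g(3) = mex{0} = 1
g(4) = mex{0,1} = 2
So g(4) = 2.
Build the Grundy sequence for stack B with g(k) = mex{g(k−s) : s ∈ {1, 2}, s ≤ k}:
g(0) = mex{} = 0
g(1) = mex{0} = 1
g(2) = mex{0,1} = 2
g(3) = mex{1,2} = 0
g(4) = mex{0,2} = 1
g(5) = mex{0,1} = 2
g(6) = mex{1,2} = 0
g(7) = mex{0,2} = 1
So g(7) = 1.
By the Sprague-Grundy theorem, the Grundy value of a sum of independent games is the XOR of the component values.
Combined value = 2 XOR 1 = 3.

3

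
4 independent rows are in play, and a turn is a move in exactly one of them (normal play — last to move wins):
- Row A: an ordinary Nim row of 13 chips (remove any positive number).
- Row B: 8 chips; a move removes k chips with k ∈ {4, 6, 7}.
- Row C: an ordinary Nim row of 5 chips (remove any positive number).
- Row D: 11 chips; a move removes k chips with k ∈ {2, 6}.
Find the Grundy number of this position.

Row A is a plain Nim row of size 13, so its Grundy value is 13.
Build the Grundy sequence for row B with g(k) = mex{g(k−s) : s ∈ {4, 6, 7}, s ≤ k}:
k:     0  1  2  3  4  5  6  7  8
g(k):  0  0  0  0  1  1  1  1  2
So g(8) = 2.
Row C is a plain Nim row of size 5, so its Grundy value is 5.
Build the Grundy sequence for row D with g(k) = mex{g(k−s) : s ∈ {2, 6}, s ≤ k}:
g(0) = mex{} = 0
g(1) = mex{} = 0
g(2) = mex{0} = 1
g(3) = mex{0} = 1
g(4) = mex{1} = 0
g(5) = mex{1} = 0
g(6) = mex{0} = 1
g(7) = mex{0} = 1
g(8) = mex{1} = 0
g(9) = mex{1} = 0
g(10) = mex{0} = 1
g(11) = mex{0} = 1
So g(11) = 1.
The value of a disjunctive sum is the nim-sum of the parts.
Combined value = 13 ⊕ 2 ⊕ 5 ⊕ 1 = 11.

11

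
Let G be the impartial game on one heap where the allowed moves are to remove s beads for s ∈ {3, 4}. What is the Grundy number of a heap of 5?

Compute g(0), g(1), … for moves {3, 4}:
g(0) = mex{} = 0
g(1) = mex{} = 0
g(2) = mex{} = 0
g(3) = mex{0} = 1
g(4) = mex{0} = 1
g(5) = mex{0} = 1
So g(5) = 1.

1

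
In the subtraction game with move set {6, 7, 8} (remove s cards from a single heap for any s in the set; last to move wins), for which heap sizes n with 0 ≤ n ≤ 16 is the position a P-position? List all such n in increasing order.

Compute g(0), g(1), … for moves {6, 7, 8}:
k:     0  1  2  3  4  5  6  7  8  9 10 11 12 13 14 15 16
g(k):  0  0  0  0  0  0  1  1  1  1  1  1  2  2  0  0  0
The P-positions (g = 0) in 0..16 are 0, 1, 2, 3, 4, 5, 14, 15, 16.

0, 1, 2, 3, 4, 5, 14, 15, 16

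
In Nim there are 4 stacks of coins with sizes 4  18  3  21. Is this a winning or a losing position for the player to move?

Losing position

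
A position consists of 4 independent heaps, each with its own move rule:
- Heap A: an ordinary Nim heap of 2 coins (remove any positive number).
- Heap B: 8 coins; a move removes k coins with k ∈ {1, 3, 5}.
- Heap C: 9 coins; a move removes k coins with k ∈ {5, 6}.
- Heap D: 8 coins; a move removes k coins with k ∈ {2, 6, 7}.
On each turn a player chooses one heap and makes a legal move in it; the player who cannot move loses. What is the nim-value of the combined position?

Heap A is a plain Nim heap of size 2, so its Grundy value is 2.
Grundy values for heap B (subtraction set {1, 3, 5}):
k:     0  1  2  3  4  5  6  7  8
g(k):  0  1  0  1  0  1  0  1  0
So g(8) = 0.
Build the Grundy sequence for heap C with g(k) = mex{g(k−s) : s ∈ {5, 6}, s ≤ k}:
g(0) = mex{} = 0
g(1) = mex{} = 0
g(2) = mex{} = 0
g(3) = mex{} = 0
g(4) = mex{} = 0
g(5) = mex{0} = 1
g(6) = mex{0} = 1
g(7) = mex{0} = 1
g(8) = mex{0} = 1
g(9) = mex{0} = 1
So g(9) = 1.
Grundy values for heap D (subtraction set {2, 6, 7}):
k:     0  1  2  3  4  5  6  7  8
g(k):  0  0  1  1  0  0  1  1  2
So g(8) = 2.
The value of a disjunctive sum is the nim-sum of the parts.
Combined value = 2 ⊕ 0 ⊕ 1 ⊕ 2 = 1.

1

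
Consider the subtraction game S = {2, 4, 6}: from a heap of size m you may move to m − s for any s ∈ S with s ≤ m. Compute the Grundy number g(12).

Build the Grundy sequence with g(k) = mex{g(k−s) : s ∈ {2, 4, 6}, s ≤ k}:
g(0) = mex{} = 0
g(1) = mex{} = 0
g(2) = mex{0} = 1
g(3) = mex{0} = 1
g(4) = mex{0,1} = 2
g(5) = mex{0,1} = 2
g(6) = mex{0,1,2} = 3
g(7) = mex{0,1,2} = 3
g(8) = mex{1,2,3} = 0
g(9) = mex{1,2,3} = 0
g(10) = mex{0,2,3} = 1
g(11) = mex{0,2,3} = 1
g(12) = mex{0,1,3} = 2
So g(12) = 2.

2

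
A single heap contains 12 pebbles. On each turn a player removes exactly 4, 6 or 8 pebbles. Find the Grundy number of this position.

0

Grundy values for subtraction set {4, 6, 8}:
k:     0  1  2  3  4  5  6  7  8  9 10 11 12
g(k):  0  0  0  0  1  1  1  1  2  2  2  2  0
So g(12) = 0.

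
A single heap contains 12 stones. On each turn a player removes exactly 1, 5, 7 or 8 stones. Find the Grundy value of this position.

2

Grundy values for subtraction set {1, 5, 7, 8}:
k:     0  1  2  3  4  5  6  7  8  9 10 11 12
g(k):  0  1  0  1  0  1  0  1  2  3  2  3  2
So g(12) = 2.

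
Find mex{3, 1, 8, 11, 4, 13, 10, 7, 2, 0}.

5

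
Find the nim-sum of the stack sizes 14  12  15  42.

39

Compute the nim-sum pairwise:
14 ⊕ 12 = 2
2 ⊕ 15 = 13
13 ⊕ 42 = 39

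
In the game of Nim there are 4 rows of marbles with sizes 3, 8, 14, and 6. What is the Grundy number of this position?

Compute the nim-sum pairwise:
3 XOR 8 = 11
11 XOR 14 = 5
5 XOR 6 = 3

3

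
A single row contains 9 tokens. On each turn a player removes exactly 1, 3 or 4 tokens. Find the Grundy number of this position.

0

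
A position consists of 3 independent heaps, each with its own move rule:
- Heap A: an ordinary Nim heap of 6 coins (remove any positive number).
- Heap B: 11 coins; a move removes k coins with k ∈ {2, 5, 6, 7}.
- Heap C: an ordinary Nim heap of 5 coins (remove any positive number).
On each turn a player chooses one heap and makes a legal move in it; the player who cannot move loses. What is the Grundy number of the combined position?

0

Heap A is a plain Nim heap of size 6, so its Grundy value is 6.
Build the Grundy sequence for heap B with g(k) = mex{g(k−s) : s ∈ {2, 5, 6, 7}, s ≤ k}:
g(0) = mex{} = 0
g(1) = mex{} = 0
g(2) = mex{0} = 1
g(3) = mex{0} = 1
g(4) = mex{1} = 0
g(5) = mex{0,1} = 2
g(6) = mex{0} = 1
g(7) = mex{0,1,2} = 3
g(8) = mex{0,1} = 2
g(9) = mex{0,1,3} = 2
g(10) = mex{0,1,2} = 3
g(11) = mex{0,1,2} = 3
So g(11) = 3.
Heap C is a plain Nim heap of size 5, so its Grundy value is 5.
The value of a disjunctive sum is the nim-sum of the parts.
Combined value = 6 ⊕ 3 ⊕ 5 = 0.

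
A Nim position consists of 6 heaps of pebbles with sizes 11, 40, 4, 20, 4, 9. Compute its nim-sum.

Write each in binary and XOR column by column:
  001011  (11)
  101000  (40)
  000100  (4)
  010100  (20)
  000100  (4)
  001001  (9)
  ------
  111110  (62)

62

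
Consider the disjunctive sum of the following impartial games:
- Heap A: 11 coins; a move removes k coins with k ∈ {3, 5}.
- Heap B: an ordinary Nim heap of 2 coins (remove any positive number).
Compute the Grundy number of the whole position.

For heap A, compute g(0), g(1), … with moves {3, 5}:
g(0) = mex{} = 0
g(1) = mex{} = 0
g(2) = mex{} = 0
g(3) = mex{0} = 1
g(4) = mex{0} = 1
g(5) = mex{0} = 1
g(6) = mex{0,1} = 2
g(7) = mex{0,1} = 2
g(8) = mex{1} = 0
g(9) = mex{1,2} = 0
g(10) = mex{1,2} = 0
g(11) = mex{0,2} = 1
So g(11) = 1.
Heap B is a plain Nim heap of size 2, so its Grundy value is 2.
By the Sprague-Grundy theorem, the Grundy value of a sum of independent games is the XOR of the component values.
Combined value = 1 XOR 2 = 3.

3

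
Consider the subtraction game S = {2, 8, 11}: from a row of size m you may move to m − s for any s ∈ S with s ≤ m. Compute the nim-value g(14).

0

Build the Grundy sequence with g(k) = mex{g(k−s) : s ∈ {2, 8, 11}, s ≤ k}:
g(0) = mex{} = 0
g(1) = mex{} = 0
g(2) = mex{0} = 1
g(3) = mex{0} = 1
g(4) = mex{1} = 0
g(5) = mex{1} = 0
g(6) = mex{0} = 1
g(7) = mex{0} = 1
g(8) = mex{0,1} = 2
g(9) = mex{0,1} = 2
g(10) = mex{1,2} = 0
g(11) = mex{0,1,2} = 3
g(12) = mex{0} = 1
g(13) = mex{0,1,3} = 2
g(14) = mex{1} = 0
So g(14) = 0.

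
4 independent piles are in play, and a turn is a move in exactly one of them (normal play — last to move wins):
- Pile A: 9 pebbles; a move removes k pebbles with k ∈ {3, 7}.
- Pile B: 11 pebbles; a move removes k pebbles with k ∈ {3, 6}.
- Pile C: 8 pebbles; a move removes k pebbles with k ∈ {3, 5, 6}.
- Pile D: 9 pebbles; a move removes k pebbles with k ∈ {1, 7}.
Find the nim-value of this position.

2

For pile A, compute g(0), g(1), … with moves {3, 7}:
g(0) = mex{} = 0
g(1) = mex{} = 0
g(2) = mex{} = 0
g(3) = mex{0} = 1
g(4) = mex{0} = 1
g(5) = mex{0} = 1
g(6) = mex{1} = 0
g(7) = mex{0,1} = 2
g(8) = mex{0,1} = 2
g(9) = mex{0} = 1
So g(9) = 1.
For pile B, compute g(0), g(1), … with moves {3, 6}:
g(0) = mex{} = 0
g(1) = mex{} = 0
g(2) = mex{} = 0
g(3) = mex{0} = 1
g(4) = mex{0} = 1
g(5) = mex{0} = 1
g(6) = mex{0,1} = 2
g(7) = mex{0,1} = 2
g(8) = mex{0,1} = 2
g(9) = mex{1,2} = 0
g(10) = mex{1,2} = 0
g(11) = mex{1,2} = 0
So g(11) = 0.
Grundy values for pile C (subtraction set {3, 5, 6}):
g(0) = mex{} = 0
g(1) = mex{} = 0
g(2) = mex{} = 0
g(3) = mex{0} = 1
g(4) = mex{0} = 1
g(5) = mex{0} = 1
g(6) = mex{0,1} = 2
g(7) = mex{0,1} = 2
g(8) = mex{0,1} = 2
So g(8) = 2.
For pile D, compute g(0), g(1), … with moves {1, 7}:
k:     0  1  2  3  4  5  6  7  8  9
g(k):  0  1  0  1  0  1  0  1  0  1
So g(9) = 1.
By the Sprague-Grundy theorem, the Grundy value of a sum of independent games is the XOR of the component values.
Combined value = 1 ⊕ 0 ⊕ 2 ⊕ 1 = 2.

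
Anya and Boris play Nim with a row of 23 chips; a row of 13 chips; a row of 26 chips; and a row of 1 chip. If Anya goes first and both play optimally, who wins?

Anya wins

Nim-sum: 23 ⊕ 13 ⊕ 26 ⊕ 1 = 1.
The nim-sum is 1 ≠ 0, so this is an N-position: the player to move can win; Anya has a winning move.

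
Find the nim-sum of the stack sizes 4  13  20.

29

Nim-sum: 4 ⊕ 13 ⊕ 20 = 29.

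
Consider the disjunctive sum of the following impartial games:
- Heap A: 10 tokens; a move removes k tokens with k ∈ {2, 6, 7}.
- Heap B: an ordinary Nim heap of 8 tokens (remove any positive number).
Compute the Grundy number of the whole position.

For heap A, compute g(0), g(1), … with moves {2, 6, 7}:
k:     0  1  2  3  4  5  6  7  8  9 10
g(k):  0  0  1  1  0  0  1  1  2  0  3
So g(10) = 3.
Heap B is a plain Nim heap of size 8, so its Grundy value is 8.
By the Sprague-Grundy theorem, the Grundy value of a sum of independent games is the XOR of the component values.
Combined value = 3 ⊕ 8 = 11.

11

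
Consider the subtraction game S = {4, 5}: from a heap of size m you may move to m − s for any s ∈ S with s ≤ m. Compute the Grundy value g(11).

0

Compute g(0), g(1), … for moves {4, 5}:
g(0) = mex{} = 0
g(1) = mex{} = 0
g(2) = mex{} = 0
g(3) = mex{} = 0
g(4) = mex{0} = 1
g(5) = mex{0} = 1
g(6) = mex{0} = 1
g(7) = mex{0} = 1
g(8) = mex{0,1} = 2
g(9) = mex{1} = 0
g(10) = mex{1} = 0
g(11) = mex{1} = 0
So g(11) = 0.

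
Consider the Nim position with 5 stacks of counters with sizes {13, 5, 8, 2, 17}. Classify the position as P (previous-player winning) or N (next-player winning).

N-position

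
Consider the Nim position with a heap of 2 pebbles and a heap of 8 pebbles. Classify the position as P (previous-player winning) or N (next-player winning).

N-position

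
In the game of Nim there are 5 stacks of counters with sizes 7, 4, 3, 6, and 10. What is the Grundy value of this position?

Nim-sum: 7 ^ 4 ^ 3 ^ 6 ^ 10 = 12.

12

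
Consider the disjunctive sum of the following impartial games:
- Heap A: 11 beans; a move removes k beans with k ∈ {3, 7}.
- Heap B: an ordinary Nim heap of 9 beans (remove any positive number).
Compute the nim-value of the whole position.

9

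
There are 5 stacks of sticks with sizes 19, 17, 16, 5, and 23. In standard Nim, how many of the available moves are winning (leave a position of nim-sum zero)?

Nim-sum: 19 XOR 17 XOR 16 XOR 5 XOR 23 = 0.
The nim-sum is already 0, so every move leaves a nonzero nim-sum — there are no winning moves.

0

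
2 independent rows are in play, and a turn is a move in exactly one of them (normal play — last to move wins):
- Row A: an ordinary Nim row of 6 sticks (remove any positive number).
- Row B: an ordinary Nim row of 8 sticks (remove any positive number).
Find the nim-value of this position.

14

Row A is a plain Nim row of size 6, so its Grundy value is 6.
Row B is a plain Nim row of size 8, so its Grundy value is 8.
The value of a disjunctive sum is the nim-sum of the parts.
Combined value = 6 XOR 8 = 14.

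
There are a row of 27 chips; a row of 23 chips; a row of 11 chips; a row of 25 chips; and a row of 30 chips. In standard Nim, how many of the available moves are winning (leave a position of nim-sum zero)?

0

Bitwise XOR of the heap sizes:
  11011  (27)
  10111  (23)
  01011  (11)
  11001  (25)
  11110  (30)
  -----
  00000  (0)
The nim-sum is already 0, so every move leaves a nonzero nim-sum — there are no winning moves.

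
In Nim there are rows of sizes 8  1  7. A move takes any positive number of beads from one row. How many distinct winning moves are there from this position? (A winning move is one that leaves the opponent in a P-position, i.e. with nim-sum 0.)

Write each in binary and XOR column by column:
  1000  (8)
  0001  (1)
  0111  (7)
  ----
  1110  (14)
The overall nim-sum is X = 14. A row of size p has a winning move iff p XOR X < p (reduce it to p XOR X).
  8: 8 XOR 14 = 6 < 8 — winning move (to 6).
  1: 1 XOR 14 = 15 ≥ 1 — no move.
  7: 7 XOR 14 = 9 ≥ 7 — no move.
That gives 1 winning move.

1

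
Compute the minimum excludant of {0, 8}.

0 is in the set but 1 is not, so the mex is 1.

1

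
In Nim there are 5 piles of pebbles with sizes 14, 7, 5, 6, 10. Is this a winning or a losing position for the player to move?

Bitwise XOR of the heap sizes:
  1110  (14)
  0111  (7)
  0101  (5)
  0110  (6)
  1010  (10)
  ----
  0000  (0)
The nim-sum is 0, so this is a P-position: the player to move is in a losing position under optimal play.

Losing position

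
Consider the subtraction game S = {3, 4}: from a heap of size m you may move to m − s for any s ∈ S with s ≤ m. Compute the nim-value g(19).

Compute g(0), g(1), … for moves {3, 4}:
k:     0  1  2  3  4  5  6  7  8  9 10 11 12 13 14 15 16 17 18 19
g(k):  0  0  0  1  1  1  2  0  0  0  1  1  1  2  0  0  0  1  1  1
So g(19) = 1.

1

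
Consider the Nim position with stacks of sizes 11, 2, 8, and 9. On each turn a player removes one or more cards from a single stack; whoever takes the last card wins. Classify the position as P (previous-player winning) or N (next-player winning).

N-position

Nim-sum: 11 ^ 2 ^ 8 ^ 9 = 8.
The nim-sum is 8 ≠ 0, so this is an N-position: the player to move can win.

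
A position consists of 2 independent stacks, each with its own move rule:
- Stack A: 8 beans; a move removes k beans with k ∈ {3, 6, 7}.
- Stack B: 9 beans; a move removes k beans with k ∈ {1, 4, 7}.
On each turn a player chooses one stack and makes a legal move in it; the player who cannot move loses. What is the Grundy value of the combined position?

Grundy values for stack A (subtraction set {3, 6, 7}):
g(0) = mex{} = 0
g(1) = mex{} = 0
g(2) = mex{} = 0
g(3) = mex{0} = 1
g(4) = mex{0} = 1
g(5) = mex{0} = 1
g(6) = mex{0,1} = 2
g(7) = mex{0,1} = 2
g(8) = mex{0,1} = 2
So g(8) = 2.
Grundy values for stack B (subtraction set {1, 4, 7}):
k:     0  1  2  3  4  5  6  7  8  9
g(k):  0  1  0  1  2  0  1  2  0  1
So g(9) = 1.
The value of a disjunctive sum is the nim-sum of the parts.
Combined value = 2 ⊕ 1 = 3.

3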